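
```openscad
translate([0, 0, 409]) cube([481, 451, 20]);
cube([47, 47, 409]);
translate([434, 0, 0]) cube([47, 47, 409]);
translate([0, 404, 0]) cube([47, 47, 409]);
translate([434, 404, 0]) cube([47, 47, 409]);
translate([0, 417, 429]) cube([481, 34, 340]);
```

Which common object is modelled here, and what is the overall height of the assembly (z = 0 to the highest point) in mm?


A chair. The overall height is 769 mm.

A slab on four corner posts with a tall panel at the back — a chair. The seat slab sits at z = 409 with thickness 20, and the 340 mm backrest starts at the seat top, so the overall height is 409 + 20 + 340 = 769 mm.


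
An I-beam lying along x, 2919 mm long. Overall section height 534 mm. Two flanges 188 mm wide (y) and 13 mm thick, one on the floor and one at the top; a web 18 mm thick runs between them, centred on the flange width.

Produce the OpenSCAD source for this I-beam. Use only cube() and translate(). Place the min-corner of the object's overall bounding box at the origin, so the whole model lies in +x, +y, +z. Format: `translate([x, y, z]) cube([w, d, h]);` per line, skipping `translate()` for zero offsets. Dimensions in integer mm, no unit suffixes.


cube([2919, 188, 13]);
translate([0, 85, 13]) cube([2919, 18, 508]);
translate([0, 0, 521]) cube([2919, 188, 13]);


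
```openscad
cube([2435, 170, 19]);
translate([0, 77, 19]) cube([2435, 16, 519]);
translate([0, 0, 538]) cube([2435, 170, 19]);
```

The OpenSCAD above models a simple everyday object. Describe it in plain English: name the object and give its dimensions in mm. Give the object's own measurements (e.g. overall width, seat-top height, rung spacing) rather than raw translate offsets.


An I-beam lying along x, 2435 mm long. Overall section height 557 mm. Two flanges 170 mm wide (y) and 19 mm thick, one on the floor and one at the top; a web 16 mm thick runs between them, centred on the flange width.


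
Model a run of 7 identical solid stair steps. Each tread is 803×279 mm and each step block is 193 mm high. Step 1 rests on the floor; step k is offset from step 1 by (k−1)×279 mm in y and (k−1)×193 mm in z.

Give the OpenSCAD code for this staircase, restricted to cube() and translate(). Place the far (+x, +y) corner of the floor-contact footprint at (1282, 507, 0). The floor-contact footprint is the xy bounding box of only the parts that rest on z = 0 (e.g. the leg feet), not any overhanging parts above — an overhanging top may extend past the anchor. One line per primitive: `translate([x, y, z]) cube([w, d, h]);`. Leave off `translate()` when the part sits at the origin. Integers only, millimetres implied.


translate([479, 228, 0]) cube([803, 279, 193]);
translate([479, 507, 193]) cube([803, 279, 193]);
translate([479, 786, 386]) cube([803, 279, 193]);
translate([479, 1065, 579]) cube([803, 279, 193]);
translate([479, 1344, 772]) cube([803, 279, 193]);
translate([479, 1623, 965]) cube([803, 279, 193]);
translate([479, 1902, 1158]) cube([803, 279, 193]);


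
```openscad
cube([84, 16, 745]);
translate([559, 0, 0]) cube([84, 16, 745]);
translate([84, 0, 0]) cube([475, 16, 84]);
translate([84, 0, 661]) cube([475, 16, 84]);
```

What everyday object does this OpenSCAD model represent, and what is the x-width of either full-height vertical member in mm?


A picture frame. The border width is 84 mm.

Four thin pieces enclosing a rectangular opening — a picture frame. The two full-height stiles are 745 mm tall; the top rail sits at z = 661 and is 84 mm tall, so the border above the opening is 745 − 661 = 84 mm, matching the stile x-width.


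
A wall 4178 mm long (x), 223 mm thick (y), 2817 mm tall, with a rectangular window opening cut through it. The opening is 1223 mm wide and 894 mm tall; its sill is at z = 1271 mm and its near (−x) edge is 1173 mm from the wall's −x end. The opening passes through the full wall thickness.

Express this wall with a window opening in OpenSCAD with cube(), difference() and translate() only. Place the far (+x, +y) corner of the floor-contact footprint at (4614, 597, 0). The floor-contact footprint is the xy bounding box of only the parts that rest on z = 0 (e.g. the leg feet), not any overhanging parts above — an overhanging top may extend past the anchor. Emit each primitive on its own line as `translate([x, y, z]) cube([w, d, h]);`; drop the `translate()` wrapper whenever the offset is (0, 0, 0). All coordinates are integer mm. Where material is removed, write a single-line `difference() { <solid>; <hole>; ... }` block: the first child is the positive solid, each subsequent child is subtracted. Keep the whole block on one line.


difference() { translate([436, 374, 0]) cube([4178, 223, 2817]); translate([1609, 374, 1271]) cube([1223, 223, 894]); }


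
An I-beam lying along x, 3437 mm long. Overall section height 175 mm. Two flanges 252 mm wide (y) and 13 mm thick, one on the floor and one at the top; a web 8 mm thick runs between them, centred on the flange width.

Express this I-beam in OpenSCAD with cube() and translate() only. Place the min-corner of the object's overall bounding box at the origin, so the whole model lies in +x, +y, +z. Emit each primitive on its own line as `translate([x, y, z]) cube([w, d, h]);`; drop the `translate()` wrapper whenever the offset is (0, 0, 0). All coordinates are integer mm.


cube([3437, 252, 13]);
translate([0, 122, 13]) cube([3437, 8, 149]);
translate([0, 0, 162]) cube([3437, 252, 13]);


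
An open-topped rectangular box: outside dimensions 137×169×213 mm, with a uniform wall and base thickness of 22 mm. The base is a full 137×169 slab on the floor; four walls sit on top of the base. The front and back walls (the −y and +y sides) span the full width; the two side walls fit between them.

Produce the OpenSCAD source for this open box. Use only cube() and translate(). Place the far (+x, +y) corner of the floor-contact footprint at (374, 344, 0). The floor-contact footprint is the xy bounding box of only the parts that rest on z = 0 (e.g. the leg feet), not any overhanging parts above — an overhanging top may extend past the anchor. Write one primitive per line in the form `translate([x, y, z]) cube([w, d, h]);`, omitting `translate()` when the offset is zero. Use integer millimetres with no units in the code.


translate([237, 175, 0]) cube([137, 169, 22]);
translate([237, 175, 22]) cube([137, 22, 191]);
translate([237, 322, 22]) cube([137, 22, 191]);
translate([237, 197, 22]) cube([22, 125, 191]);
translate([352, 197, 22]) cube([22, 125, 191]);


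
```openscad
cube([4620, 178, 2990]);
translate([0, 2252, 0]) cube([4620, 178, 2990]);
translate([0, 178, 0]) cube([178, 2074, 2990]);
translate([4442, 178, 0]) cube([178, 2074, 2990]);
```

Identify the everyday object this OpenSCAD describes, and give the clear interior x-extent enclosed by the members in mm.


A house (or room) frame. The interior width is 4264 mm.

Four 2990 mm walls enclosing a rectangle with no floor or roof — a room or house frame. Outside width is 4620 mm and wall thickness is 178 mm, so the interior width is 4620 − 2 × 178 = 4264 mm.


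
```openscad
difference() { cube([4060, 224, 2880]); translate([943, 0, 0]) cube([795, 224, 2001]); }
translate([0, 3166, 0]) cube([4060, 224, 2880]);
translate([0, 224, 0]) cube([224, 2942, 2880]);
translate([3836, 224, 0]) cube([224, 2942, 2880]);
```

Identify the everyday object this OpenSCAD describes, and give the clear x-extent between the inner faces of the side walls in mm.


A single room. The interior width is 3612 mm.

Four walls enclosing a rectangle with a door in the front wall — a room. Outside width 4060 minus two 224 mm walls gives 3612 mm.


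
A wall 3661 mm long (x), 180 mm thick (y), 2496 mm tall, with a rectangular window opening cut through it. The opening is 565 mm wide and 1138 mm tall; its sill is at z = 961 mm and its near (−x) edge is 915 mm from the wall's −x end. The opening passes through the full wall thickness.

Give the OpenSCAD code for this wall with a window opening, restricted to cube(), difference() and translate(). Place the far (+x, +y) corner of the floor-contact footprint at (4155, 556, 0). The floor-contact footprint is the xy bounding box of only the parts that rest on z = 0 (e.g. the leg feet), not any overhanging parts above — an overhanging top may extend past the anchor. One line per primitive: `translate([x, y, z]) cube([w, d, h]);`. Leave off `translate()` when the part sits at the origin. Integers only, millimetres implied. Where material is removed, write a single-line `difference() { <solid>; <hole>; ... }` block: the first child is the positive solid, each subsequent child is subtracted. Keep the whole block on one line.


difference() { translate([494, 376, 0]) cube([3661, 180, 2496]); translate([1409, 376, 961]) cube([565, 180, 1138]); }


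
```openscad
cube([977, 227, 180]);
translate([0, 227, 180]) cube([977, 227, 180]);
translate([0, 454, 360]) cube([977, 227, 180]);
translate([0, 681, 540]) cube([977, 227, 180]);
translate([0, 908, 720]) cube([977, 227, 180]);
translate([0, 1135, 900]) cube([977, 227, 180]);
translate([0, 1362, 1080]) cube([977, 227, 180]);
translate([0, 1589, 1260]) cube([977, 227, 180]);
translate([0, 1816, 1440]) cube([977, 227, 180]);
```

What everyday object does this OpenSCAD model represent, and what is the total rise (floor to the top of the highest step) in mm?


A staircase. The total rise is 1620 mm.

9 identical blocks, each offset up and back from the previous — a staircase. Each step is 180 mm tall and there are 9 of them, so the total rise is 9 × 180 = 1620 mm.


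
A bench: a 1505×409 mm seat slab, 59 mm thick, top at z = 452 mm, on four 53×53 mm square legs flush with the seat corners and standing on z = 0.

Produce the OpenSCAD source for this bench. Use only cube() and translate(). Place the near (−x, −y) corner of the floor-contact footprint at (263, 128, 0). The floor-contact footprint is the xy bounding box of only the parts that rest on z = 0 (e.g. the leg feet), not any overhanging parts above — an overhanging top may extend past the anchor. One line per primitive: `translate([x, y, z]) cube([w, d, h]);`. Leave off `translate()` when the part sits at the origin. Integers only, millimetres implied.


// leg_h = 452 − 59 = 393
translate([263, 128, 393]) cube([1505, 409, 59]);
translate([263, 128, 0]) cube([53, 53, 393]);
translate([263, 484, 0]) cube([53, 53, 393]);
translate([1715, 128, 0]) cube([53, 53, 393]);
translate([1715, 484, 0]) cube([53, 53, 393]);


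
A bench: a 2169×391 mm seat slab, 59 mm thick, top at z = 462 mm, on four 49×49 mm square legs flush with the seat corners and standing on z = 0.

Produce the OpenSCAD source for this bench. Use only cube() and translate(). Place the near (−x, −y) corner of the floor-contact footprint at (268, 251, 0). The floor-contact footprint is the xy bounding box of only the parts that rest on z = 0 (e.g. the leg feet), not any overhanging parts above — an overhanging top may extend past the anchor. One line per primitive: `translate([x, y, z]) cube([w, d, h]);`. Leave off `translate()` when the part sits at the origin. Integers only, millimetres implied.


// leg_h = 462 − 59 = 403
translate([268, 251, 403]) cube([2169, 391, 59]);
translate([268, 251, 0]) cube([49, 49, 403]);
translate([268, 593, 0]) cube([49, 49, 403]);
translate([2388, 251, 0]) cube([49, 49, 403]);
translate([2388, 593, 0]) cube([49, 49, 403]);


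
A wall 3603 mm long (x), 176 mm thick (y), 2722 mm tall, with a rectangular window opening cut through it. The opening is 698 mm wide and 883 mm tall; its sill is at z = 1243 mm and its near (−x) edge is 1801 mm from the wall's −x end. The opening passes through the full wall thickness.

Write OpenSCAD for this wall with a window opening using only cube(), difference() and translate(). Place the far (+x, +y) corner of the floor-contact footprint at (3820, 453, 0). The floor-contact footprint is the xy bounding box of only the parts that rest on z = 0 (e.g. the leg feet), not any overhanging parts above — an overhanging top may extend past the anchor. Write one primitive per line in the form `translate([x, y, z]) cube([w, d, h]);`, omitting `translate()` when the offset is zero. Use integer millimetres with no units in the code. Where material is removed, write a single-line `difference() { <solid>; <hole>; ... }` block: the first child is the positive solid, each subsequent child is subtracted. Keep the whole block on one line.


difference() { translate([217, 277, 0]) cube([3603, 176, 2722]); translate([2018, 277, 1243]) cube([698, 176, 883]); }


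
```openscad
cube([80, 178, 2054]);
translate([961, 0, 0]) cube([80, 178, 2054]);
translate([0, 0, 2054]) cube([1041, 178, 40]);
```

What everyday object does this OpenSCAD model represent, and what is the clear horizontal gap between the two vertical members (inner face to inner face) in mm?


A door frame. The clear opening width is 881 mm.

Two 2054 mm tall posts with a header on top — a door frame. The left jamb is 80 mm wide at x = 0; the right jamb starts at x = 961. The clear opening is 961 − 80 = 881 mm.


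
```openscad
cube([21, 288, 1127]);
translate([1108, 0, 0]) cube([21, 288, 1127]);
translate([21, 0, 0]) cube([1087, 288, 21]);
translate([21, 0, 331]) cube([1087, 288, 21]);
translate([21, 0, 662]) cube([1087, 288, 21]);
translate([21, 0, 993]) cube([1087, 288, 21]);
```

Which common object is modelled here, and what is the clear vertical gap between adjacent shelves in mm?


A bookshelf. The clear shelf gap is 310 mm.

Two tall side panels with 4 horizontal boards between them — a bookshelf. The first two shelf undersides are at z = 0 and z = 331; with shelf thickness 21, the clear gap is 331 − 0 − 21 = 310 mm.


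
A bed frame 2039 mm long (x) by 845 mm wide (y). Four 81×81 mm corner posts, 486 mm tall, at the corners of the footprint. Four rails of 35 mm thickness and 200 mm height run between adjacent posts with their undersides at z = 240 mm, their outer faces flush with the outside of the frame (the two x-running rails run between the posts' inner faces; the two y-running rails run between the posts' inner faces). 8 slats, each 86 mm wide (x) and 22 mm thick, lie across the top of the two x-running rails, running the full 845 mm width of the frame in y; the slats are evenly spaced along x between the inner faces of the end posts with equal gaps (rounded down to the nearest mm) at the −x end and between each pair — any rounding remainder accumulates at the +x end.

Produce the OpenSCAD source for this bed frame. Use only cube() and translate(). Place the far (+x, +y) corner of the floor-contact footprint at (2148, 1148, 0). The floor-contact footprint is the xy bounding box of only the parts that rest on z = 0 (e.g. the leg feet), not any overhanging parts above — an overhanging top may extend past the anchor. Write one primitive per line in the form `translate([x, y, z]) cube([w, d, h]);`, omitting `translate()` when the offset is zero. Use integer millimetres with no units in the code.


translate([109, 303, 0]) cube([81, 81, 486]);
translate([109, 1067, 0]) cube([81, 81, 486]);
translate([2067, 303, 0]) cube([81, 81, 486]);
translate([2067, 1067, 0]) cube([81, 81, 486]);
translate([190, 303, 240]) cube([1877, 35, 200]);
translate([190, 1113, 240]) cube([1877, 35, 200]);
translate([109, 384, 240]) cube([35, 683, 200]);
translate([2113, 384, 240]) cube([35, 683, 200]);
translate([322, 303, 440]) cube([86, 845, 22]);
translate([540, 303, 440]) cube([86, 845, 22]);
translate([758, 303, 440]) cube([86, 845, 22]);
translate([976, 303, 440]) cube([86, 845, 22]);
translate([1194, 303, 440]) cube([86, 845, 22]);
translate([1412, 303, 440]) cube([86, 845, 22]);
translate([1630, 303, 440]) cube([86, 845, 22]);
translate([1848, 303, 440]) cube([86, 845, 22]);


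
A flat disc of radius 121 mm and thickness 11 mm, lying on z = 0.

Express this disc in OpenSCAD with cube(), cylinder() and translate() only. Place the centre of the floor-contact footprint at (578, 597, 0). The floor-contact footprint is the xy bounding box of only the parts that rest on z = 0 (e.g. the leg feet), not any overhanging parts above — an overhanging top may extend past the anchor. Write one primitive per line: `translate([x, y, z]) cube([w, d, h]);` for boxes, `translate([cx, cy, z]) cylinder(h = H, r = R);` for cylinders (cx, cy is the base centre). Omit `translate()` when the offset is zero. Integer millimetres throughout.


translate([578, 597, 0]) cylinder(h = 11, r = 121);


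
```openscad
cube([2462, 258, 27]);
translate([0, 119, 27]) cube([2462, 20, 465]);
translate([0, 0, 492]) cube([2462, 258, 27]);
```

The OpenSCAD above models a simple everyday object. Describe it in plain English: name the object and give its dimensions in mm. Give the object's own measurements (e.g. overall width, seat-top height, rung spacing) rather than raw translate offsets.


An I-beam lying along x, 2462 mm long. Overall section height 519 mm. Two flanges 258 mm wide (y) and 27 mm thick, one on the floor and one at the top; a web 20 mm thick runs between them, centred on the flange width.


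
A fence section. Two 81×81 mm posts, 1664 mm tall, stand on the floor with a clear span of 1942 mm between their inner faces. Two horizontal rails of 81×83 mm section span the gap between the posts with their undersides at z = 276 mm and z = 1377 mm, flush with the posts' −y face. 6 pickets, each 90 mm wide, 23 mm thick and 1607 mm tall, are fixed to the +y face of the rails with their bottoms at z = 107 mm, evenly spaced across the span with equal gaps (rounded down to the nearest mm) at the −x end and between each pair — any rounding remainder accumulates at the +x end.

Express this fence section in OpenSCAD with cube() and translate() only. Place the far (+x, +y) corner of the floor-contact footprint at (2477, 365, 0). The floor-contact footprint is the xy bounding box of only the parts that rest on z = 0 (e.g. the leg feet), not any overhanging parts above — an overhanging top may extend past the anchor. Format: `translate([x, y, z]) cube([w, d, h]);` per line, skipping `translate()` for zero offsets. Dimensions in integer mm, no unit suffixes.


translate([373, 284, 0]) cube([81, 81, 1664]);
translate([2396, 284, 0]) cube([81, 81, 1664]);
translate([454, 284, 276]) cube([1942, 81, 83]);
translate([454, 284, 1377]) cube([1942, 81, 83]);
translate([654, 365, 107]) cube([90, 23, 1607]);
translate([944, 365, 107]) cube([90, 23, 1607]);
translate([1234, 365, 107]) cube([90, 23, 1607]);
translate([1524, 365, 107]) cube([90, 23, 1607]);
translate([1814, 365, 107]) cube([90, 23, 1607]);
translate([2104, 365, 107]) cube([90, 23, 1607]);


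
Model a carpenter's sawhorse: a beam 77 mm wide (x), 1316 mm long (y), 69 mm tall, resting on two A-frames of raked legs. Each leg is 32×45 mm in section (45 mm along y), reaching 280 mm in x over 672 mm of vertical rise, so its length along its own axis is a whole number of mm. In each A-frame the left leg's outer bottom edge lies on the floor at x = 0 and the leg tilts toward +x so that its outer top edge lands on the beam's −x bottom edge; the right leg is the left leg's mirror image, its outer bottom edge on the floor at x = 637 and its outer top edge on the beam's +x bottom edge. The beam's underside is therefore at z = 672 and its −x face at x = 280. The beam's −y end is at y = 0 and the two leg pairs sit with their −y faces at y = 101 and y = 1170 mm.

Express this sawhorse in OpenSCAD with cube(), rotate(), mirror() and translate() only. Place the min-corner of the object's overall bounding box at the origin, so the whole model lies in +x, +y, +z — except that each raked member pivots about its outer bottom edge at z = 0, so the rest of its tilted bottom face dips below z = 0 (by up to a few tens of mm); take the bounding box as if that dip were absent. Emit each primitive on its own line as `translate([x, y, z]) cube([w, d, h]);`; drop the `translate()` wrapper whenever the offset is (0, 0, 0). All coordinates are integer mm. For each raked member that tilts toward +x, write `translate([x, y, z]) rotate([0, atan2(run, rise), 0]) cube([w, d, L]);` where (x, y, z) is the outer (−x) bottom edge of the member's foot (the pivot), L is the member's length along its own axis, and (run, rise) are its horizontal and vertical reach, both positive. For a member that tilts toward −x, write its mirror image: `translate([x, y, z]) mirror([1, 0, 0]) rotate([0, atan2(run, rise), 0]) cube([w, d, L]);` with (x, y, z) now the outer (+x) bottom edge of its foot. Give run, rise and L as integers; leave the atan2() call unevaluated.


translate([280, 0, 672]) cube([77, 1316, 69]);
translate([0, 101, 0]) rotate([0, atan2(280, 672), 0]) cube([32, 45, 728]);
translate([637, 101, 0]) mirror([1, 0, 0]) rotate([0, atan2(280, 672), 0]) cube([32, 45, 728]);
translate([0, 1170, 0]) rotate([0, atan2(280, 672), 0]) cube([32, 45, 728]);
translate([637, 1170, 0]) mirror([1, 0, 0]) rotate([0, atan2(280, 672), 0]) cube([32, 45, 728]);


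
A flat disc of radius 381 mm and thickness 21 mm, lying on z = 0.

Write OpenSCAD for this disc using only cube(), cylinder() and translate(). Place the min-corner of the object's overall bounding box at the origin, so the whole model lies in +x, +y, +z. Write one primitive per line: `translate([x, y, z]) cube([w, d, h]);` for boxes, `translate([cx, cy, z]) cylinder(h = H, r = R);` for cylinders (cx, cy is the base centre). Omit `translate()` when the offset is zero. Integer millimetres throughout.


translate([381, 381, 0]) cylinder(h = 21, r = 381);


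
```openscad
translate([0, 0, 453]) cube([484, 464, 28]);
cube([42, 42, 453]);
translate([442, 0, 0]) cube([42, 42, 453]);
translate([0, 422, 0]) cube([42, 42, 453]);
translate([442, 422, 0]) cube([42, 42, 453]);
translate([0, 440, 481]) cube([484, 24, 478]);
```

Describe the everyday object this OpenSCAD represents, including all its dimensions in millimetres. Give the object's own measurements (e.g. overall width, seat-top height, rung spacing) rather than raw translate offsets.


A chair. The seat is a 484×464×28 mm slab with its top at z = 481 mm, on four 42×42 mm corner legs (flush with the seat edges, standing on z = 0). A flat backrest 24 mm thick, 478 mm tall, spans the full seat width and rises from the seat top along its +y edge, rear face flush with the rear of the seat.


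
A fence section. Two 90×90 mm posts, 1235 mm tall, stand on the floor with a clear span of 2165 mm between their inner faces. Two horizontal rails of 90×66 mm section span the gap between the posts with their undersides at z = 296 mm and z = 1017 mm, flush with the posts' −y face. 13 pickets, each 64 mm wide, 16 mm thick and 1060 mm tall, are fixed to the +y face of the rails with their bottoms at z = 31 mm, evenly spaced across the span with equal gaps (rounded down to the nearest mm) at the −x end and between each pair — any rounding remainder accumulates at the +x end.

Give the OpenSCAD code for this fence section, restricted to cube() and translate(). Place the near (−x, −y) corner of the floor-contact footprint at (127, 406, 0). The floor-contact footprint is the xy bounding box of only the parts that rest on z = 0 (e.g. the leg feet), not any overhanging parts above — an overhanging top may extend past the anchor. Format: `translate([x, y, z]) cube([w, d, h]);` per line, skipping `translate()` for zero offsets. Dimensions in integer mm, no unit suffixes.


translate([127, 406, 0]) cube([90, 90, 1235]);
translate([2382, 406, 0]) cube([90, 90, 1235]);
translate([217, 406, 296]) cube([2165, 90, 66]);
translate([217, 406, 1017]) cube([2165, 90, 66]);
translate([312, 496, 31]) cube([64, 16, 1060]);
translate([471, 496, 31]) cube([64, 16, 1060]);
translate([630, 496, 31]) cube([64, 16, 1060]);
translate([789, 496, 31]) cube([64, 16, 1060]);
translate([948, 496, 31]) cube([64, 16, 1060]);
translate([1107, 496, 31]) cube([64, 16, 1060]);
translate([1266, 496, 31]) cube([64, 16, 1060]);
translate([1425, 496, 31]) cube([64, 16, 1060]);
translate([1584, 496, 31]) cube([64, 16, 1060]);
translate([1743, 496, 31]) cube([64, 16, 1060]);
translate([1902, 496, 31]) cube([64, 16, 1060]);
translate([2061, 496, 31]) cube([64, 16, 1060]);
translate([2220, 496, 31]) cube([64, 16, 1060]);


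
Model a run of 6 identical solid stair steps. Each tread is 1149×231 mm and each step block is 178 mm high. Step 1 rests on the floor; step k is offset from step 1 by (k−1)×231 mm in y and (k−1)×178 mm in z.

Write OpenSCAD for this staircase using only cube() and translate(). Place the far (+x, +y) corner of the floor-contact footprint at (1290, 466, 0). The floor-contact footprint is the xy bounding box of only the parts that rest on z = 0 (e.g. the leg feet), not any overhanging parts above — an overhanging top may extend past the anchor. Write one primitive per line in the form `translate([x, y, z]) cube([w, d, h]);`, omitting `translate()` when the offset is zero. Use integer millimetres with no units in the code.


translate([141, 235, 0]) cube([1149, 231, 178]);
translate([141, 466, 178]) cube([1149, 231, 178]);
translate([141, 697, 356]) cube([1149, 231, 178]);
translate([141, 928, 534]) cube([1149, 231, 178]);
translate([141, 1159, 712]) cube([1149, 231, 178]);
translate([141, 1390, 890]) cube([1149, 231, 178]);


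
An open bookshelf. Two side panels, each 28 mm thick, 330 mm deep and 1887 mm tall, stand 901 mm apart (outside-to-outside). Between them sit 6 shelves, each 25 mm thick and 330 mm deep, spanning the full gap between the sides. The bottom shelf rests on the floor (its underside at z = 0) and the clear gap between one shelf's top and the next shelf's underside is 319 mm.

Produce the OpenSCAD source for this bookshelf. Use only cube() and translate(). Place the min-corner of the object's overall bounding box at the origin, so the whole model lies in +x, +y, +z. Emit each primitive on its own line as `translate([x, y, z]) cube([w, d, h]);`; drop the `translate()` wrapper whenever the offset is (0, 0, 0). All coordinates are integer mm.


cube([28, 330, 1887]);
translate([873, 0, 0]) cube([28, 330, 1887]);
translate([28, 0, 0]) cube([845, 330, 25]);
translate([28, 0, 344]) cube([845, 330, 25]);
translate([28, 0, 688]) cube([845, 330, 25]);
translate([28, 0, 1032]) cube([845, 330, 25]);
translate([28, 0, 1376]) cube([845, 330, 25]);
translate([28, 0, 1720]) cube([845, 330, 25]);


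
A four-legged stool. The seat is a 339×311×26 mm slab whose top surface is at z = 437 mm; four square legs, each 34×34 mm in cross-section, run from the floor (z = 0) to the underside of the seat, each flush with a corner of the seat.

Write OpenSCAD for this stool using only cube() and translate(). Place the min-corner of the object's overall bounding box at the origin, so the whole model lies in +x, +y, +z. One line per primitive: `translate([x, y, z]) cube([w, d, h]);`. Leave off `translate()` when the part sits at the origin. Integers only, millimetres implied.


// leg_h = 437 - 26 = 411
translate([0, 0, 411]) cube([339, 311, 26]);
cube([34, 34, 411]);
translate([305, 0, 0]) cube([34, 34, 411]);
translate([0, 277, 0]) cube([34, 34, 411]);
translate([305, 277, 0]) cube([34, 34, 411]);


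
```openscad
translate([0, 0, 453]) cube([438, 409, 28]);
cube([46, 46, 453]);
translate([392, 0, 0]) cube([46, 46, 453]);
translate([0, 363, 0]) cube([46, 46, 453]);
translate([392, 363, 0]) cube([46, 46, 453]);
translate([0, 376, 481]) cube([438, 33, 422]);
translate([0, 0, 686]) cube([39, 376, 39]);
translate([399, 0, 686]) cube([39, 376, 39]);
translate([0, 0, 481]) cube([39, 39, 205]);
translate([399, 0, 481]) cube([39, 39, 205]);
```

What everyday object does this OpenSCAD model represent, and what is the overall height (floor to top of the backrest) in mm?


A chair. The overall height is 903 mm.

A slab on four corner posts with a tall panel at the back — a chair. The seat slab sits at z = 453 with thickness 28, and the 422 mm backrest starts at the seat top, so the overall height is 453 + 28 + 422 = 903 mm.


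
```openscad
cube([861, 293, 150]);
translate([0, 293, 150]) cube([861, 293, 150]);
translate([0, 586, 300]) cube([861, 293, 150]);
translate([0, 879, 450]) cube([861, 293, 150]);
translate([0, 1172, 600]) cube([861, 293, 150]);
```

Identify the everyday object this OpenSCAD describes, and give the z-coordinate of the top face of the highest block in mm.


A staircase. The total rise is 750 mm.

5 identical blocks, each offset up and back from the previous — a staircase. Each step is 150 mm tall and there are 5 of them, so the total rise is 5 × 150 = 750 mm.


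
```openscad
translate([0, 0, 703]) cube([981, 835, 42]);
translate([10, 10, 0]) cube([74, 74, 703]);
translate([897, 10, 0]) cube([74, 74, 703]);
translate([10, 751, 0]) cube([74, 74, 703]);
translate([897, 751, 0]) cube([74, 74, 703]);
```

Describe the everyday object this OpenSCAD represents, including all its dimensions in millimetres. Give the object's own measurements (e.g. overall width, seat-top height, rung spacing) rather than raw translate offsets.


A table: top 981 mm (x) × 835 mm (y), 42 mm thick, upper face at z = 745 mm, on four 74×74 mm square legs, each inset 10 mm from the nearest pair of top edges from z = 0 to the bottom of the top.


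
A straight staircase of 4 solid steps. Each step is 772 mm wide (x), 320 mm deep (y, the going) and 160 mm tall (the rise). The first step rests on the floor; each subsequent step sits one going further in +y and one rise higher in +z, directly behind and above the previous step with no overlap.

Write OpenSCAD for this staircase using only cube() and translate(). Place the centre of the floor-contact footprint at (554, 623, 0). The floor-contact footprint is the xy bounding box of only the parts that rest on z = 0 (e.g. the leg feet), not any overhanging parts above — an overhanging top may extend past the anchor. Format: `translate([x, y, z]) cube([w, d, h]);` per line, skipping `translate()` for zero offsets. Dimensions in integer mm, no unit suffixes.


translate([168, 463, 0]) cube([772, 320, 160]);
translate([168, 783, 160]) cube([772, 320, 160]);
translate([168, 1103, 320]) cube([772, 320, 160]);
translate([168, 1423, 480]) cube([772, 320, 160]);


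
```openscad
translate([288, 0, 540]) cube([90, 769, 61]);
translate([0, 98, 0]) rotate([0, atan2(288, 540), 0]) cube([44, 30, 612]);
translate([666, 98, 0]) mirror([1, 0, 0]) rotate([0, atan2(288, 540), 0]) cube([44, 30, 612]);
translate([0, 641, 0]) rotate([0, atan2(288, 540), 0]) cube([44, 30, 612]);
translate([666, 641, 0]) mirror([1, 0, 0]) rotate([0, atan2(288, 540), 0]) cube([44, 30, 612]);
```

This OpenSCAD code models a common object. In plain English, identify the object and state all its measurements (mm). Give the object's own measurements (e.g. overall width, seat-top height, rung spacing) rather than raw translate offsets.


A sawhorse. A 90×769×61 mm beam (x, y, z) sits on two A-frame leg pairs. Each pair is two raked legs of 44×30 mm section (30 mm along y) splaying symmetrically in x. Each leg rises 540 mm vertically over 288 mm of horizontal reach and is 612 mm long along its own axis. Every leg's outer bottom edge rests on the floor and its outer top edge meets a bottom edge of the beam — the left legs (tilting toward +x) meet the beam's −x bottom edge, the right legs (their mirror images, tilting toward −x) meet its +x bottom edge — so the leg tops tuck under the beam, the beam's underside is 540 mm above the floor, and the feet are 666 mm apart outside-to-outside with the beam centred between them. The two leg pairs are set in 98 mm from either end of the beam.


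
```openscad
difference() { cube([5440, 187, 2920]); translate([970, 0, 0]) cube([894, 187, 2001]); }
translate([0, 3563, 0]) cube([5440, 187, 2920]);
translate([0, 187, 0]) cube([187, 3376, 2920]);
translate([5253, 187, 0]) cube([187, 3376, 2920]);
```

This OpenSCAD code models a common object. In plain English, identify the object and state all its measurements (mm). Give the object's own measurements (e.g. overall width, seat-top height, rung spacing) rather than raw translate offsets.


A single room: four walls, each 2920 mm tall and 187 mm thick, enclosing an outside footprint 5440×3750 mm (x × y), no floor or roof. The front and back walls (−y and +y sides) run the full x-width; the side walls fit between their inner faces. A door opening 894 mm wide and 2001 mm tall is cut through the front wall from the floor up, its −x edge 970 mm from the wall's −x end.


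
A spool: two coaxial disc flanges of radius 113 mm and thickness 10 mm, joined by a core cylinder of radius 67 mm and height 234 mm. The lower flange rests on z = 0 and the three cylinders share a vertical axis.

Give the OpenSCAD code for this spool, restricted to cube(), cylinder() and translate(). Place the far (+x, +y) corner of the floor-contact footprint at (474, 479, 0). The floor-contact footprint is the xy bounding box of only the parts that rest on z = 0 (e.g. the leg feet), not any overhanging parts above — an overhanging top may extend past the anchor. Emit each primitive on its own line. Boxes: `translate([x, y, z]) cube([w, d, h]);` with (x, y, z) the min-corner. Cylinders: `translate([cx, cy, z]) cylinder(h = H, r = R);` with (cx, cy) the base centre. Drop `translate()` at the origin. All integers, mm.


translate([361, 366, 0]) cylinder(h = 10, r = 113);
translate([361, 366, 10]) cylinder(h = 234, r = 67);
translate([361, 366, 244]) cylinder(h = 10, r = 113);


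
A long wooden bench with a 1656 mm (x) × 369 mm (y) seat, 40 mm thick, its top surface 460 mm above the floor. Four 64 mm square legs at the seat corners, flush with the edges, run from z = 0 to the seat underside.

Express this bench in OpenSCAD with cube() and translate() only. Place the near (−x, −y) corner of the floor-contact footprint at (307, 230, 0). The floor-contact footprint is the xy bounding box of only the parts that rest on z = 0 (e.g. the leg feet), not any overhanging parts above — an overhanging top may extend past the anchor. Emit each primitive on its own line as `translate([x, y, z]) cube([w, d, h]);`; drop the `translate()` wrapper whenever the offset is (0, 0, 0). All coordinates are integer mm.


translate([307, 230, 420]) cube([1656, 369, 40]);
translate([307, 230, 0]) cube([64, 64, 420]);
translate([307, 535, 0]) cube([64, 64, 420]);
translate([1899, 230, 0]) cube([64, 64, 420]);
translate([1899, 535, 0]) cube([64, 64, 420]);


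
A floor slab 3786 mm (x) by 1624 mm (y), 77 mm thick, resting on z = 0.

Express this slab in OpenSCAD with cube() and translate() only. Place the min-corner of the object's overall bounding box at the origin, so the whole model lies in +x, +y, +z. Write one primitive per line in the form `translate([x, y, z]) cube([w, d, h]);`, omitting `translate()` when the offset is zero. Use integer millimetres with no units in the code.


cube([3786, 1624, 77]);


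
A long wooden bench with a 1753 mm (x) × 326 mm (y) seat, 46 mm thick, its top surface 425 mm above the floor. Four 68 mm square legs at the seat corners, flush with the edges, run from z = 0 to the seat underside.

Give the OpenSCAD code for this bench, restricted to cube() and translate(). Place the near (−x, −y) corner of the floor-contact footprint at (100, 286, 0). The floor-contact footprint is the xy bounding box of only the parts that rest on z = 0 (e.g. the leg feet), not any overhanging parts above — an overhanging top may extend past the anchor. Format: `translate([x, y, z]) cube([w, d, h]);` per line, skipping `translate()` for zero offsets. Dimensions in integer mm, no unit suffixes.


translate([100, 286, 379]) cube([1753, 326, 46]);
translate([100, 286, 0]) cube([68, 68, 379]);
translate([100, 544, 0]) cube([68, 68, 379]);
translate([1785, 286, 0]) cube([68, 68, 379]);
translate([1785, 544, 0]) cube([68, 68, 379]);


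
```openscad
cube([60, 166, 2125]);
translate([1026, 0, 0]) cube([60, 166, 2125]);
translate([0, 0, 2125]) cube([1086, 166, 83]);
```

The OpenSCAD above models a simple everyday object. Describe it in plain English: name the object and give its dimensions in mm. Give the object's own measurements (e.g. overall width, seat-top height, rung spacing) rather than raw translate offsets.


A door frame. The clear opening is 966 mm wide and 2125 mm high. Two 60 mm wide jambs, 166 mm deep, stand either side of the opening from the floor to the top of the opening. A 83 mm thick head sits across the top of both jambs, spanning the full outside width of the frame.


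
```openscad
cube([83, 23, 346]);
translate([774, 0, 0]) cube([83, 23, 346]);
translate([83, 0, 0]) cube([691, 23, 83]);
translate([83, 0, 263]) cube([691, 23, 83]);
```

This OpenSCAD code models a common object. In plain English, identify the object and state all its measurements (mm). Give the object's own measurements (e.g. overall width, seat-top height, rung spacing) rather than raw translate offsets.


A rectangular picture frame lying in the x–z plane (depth along y). The opening is 691 mm wide (x) by 180 mm tall (z), surrounded by a border 83 mm wide on all four sides. The frame is 23 mm deep and is made of two full-height vertical stiles with two horizontal rails fitted between them.


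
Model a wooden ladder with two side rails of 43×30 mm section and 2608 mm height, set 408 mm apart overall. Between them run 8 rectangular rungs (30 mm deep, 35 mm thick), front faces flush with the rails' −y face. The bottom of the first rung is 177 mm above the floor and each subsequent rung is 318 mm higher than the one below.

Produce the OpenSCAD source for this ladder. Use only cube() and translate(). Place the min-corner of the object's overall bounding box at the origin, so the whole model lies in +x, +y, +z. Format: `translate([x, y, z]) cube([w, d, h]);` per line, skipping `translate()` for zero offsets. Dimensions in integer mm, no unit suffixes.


cube([43, 30, 2608]);
translate([365, 0, 0]) cube([43, 30, 2608]);
translate([43, 0, 177]) cube([322, 30, 35]);
translate([43, 0, 495]) cube([322, 30, 35]);
translate([43, 0, 813]) cube([322, 30, 35]);
translate([43, 0, 1131]) cube([322, 30, 35]);
translate([43, 0, 1449]) cube([322, 30, 35]);
translate([43, 0, 1767]) cube([322, 30, 35]);
translate([43, 0, 2085]) cube([322, 30, 35]);
translate([43, 0, 2403]) cube([322, 30, 35]);


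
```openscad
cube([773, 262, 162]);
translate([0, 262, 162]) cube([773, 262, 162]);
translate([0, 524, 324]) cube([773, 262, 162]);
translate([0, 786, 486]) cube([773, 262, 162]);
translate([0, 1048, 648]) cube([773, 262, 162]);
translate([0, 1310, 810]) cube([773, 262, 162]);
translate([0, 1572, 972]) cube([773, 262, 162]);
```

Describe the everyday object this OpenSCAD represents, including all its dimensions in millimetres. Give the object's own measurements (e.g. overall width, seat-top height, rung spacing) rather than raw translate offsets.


A straight staircase of 7 solid steps. Each step is 773 mm wide (x), 262 mm deep (y, the going) and 162 mm tall (the rise). The first step rests on the floor; each subsequent step sits one going further in +y and one rise higher in +z, directly behind and above the previous step with no overlap.


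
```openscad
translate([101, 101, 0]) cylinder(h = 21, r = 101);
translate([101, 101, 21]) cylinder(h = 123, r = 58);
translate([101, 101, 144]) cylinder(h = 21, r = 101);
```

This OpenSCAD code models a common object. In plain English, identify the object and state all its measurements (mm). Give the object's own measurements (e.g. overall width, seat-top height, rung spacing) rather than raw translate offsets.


A spool: two coaxial disc flanges of radius 101 mm and thickness 21 mm, joined by a core cylinder of radius 58 mm and height 123 mm. The lower flange rests on z = 0 and the three cylinders share a vertical axis.


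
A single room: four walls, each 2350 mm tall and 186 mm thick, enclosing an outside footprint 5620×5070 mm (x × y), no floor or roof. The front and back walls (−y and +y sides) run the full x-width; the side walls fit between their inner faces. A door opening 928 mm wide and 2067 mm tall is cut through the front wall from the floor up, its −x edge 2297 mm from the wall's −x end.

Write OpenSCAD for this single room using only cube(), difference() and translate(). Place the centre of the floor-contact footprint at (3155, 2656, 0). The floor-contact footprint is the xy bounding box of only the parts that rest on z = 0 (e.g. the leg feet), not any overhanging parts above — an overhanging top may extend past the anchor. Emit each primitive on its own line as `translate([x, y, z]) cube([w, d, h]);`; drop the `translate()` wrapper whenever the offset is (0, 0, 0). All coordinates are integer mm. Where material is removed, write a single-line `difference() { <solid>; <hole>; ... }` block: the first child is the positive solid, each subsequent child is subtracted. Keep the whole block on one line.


difference() { translate([345, 121, 0]) cube([5620, 186, 2350]); translate([2642, 121, 0]) cube([928, 186, 2067]); }
translate([345, 5005, 0]) cube([5620, 186, 2350]);
translate([345, 307, 0]) cube([186, 4698, 2350]);
translate([5779, 307, 0]) cube([186, 4698, 2350]);
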